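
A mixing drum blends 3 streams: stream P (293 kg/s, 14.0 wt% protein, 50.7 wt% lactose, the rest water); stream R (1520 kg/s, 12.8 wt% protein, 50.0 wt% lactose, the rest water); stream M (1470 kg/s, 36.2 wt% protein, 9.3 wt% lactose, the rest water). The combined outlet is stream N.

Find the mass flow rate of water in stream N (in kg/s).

water out = water in = 293×0.353 + 1520×0.372 + 1470×0.545 = 1470 kg/s.

1470 kg/s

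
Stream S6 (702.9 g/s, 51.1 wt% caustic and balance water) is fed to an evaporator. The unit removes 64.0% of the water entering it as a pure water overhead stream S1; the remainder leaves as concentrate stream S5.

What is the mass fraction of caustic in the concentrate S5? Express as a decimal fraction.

0.7438

caustic is not removed: 702.9×0.511 = 359.18 g/s of caustic enters S5.
water entering = 702.9×0.489 = 343.72 g/s; overhead removed = 0.640×343.72 = 219.98 g/s.
Concentrate = 702.9 − 219.98 = 482.92 g/s.
Mass fraction = 359.18/482.92 = 0.7438.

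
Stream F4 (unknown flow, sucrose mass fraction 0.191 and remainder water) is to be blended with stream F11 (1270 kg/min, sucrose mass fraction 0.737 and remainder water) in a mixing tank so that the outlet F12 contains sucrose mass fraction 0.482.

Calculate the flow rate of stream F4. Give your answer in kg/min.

1113 kg/min

Let F4 be the unknown flow. Total out = 1270 + F4.
sucrose balance: 935.99 + 0.191·F4 = 0.482·(1270 + F4)
(0.191 − 0.482)·F4 = 0.482×1270 − 935.99 = -323.85
F4 = -323.85 / -0.291 = 1112.9 kg/min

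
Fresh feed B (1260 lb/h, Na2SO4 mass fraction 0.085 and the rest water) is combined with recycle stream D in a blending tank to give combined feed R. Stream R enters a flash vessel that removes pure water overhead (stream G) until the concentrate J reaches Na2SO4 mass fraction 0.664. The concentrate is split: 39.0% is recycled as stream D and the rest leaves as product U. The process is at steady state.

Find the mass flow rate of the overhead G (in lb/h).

Overall Na2SO4 balance (none leaves overhead): Na2SO4 in fresh feed = Na2SO4 in product, i.e. 1260×0.085 = (1−0.390)·J·0.664.
J = 107.1/(0.664×0.610) = 264.42 lb/h.
Recycle D = 0.390×264.42 = 103.12 lb/h.
Combined feed R = 1260 + 103.12 = 1363.1 lb/h.
Overhead G = R − J = 1363.1 − 264.42 = 1098.7 lb/h.

1099 lb/h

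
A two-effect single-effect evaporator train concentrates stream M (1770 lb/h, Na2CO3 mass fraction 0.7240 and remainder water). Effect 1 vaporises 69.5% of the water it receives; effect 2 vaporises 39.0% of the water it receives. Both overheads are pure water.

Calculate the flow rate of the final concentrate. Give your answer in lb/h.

water in feed = 1770×0.276 = 488.52 lb/h.
After stage 1: water left = (1−0.695)×488.52 = 149; stream total = 1430.5 lb/h.
After stage 2: water left = (1−0.390)×149 = 90.889; final concentrate = 1372.4 lb/h.

1372 lb/h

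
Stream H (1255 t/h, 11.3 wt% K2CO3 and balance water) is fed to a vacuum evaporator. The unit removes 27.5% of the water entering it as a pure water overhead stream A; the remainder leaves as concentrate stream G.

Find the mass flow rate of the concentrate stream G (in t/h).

water entering = 1255×0.887 = 1113.2 t/h; overhead removed = 0.275×1113.2 = 306.13 t/h.
Concentrate = 1255 − 306.13 = 948.87 t/h.

948.9 t/h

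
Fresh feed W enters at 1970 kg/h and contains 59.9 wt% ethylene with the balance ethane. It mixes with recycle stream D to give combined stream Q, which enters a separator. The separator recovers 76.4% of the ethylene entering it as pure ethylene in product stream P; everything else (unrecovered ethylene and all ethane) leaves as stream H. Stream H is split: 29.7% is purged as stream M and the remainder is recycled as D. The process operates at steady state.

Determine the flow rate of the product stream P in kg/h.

1081 kg/h

ethylene in Q: m_A = 1970×0.599 + (1−0.297)·(1−0.764)·m_A, so m_A = 1180/0.8341 = 1414.7 kg/h.
Product P = 0.764×1414.7 = 1080.9 kg/h.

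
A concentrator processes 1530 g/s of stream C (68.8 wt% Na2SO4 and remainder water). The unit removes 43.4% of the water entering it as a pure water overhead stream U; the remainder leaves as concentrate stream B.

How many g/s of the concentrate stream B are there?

water entering = 1530×0.312 = 477.36 g/s; overhead removed = 0.434×477.36 = 207.17 g/s.
Concentrate = 1530 − 207.17 = 1322.8 g/s.

1323 g/s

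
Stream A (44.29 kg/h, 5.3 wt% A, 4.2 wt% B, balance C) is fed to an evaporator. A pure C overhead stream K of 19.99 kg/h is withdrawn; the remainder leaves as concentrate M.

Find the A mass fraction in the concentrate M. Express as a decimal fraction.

0.097

A is not removed: 44.29×0.053 = 2.3474 kg/h of A enters M.
Concentrate = 44.29 − 19.99 = 24.3 kg/h.
Mass fraction = 2.3474/24.3 = 0.097.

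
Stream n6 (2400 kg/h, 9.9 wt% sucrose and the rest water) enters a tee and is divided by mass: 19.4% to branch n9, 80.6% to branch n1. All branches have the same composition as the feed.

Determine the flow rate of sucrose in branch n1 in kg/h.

Branch n1 total = 0.806×2400 = 1934.4 kg/h.
sucrose in n1 = 0.099×1934.4 = 191.51 kg/h.

191.5 kg/h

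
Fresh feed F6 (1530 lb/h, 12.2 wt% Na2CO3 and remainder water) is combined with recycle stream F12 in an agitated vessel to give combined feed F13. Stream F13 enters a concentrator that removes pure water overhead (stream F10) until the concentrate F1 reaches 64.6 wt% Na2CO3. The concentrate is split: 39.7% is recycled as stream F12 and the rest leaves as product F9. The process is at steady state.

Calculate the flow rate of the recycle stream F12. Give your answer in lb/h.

Overall Na2CO3 balance (none leaves overhead): Na2CO3 in fresh feed = Na2CO3 in product, i.e. 1530×0.122 = (1−0.397)·F1·0.646.
F1 = 186.66/(0.646×0.603) = 479.18 lb/h.
Recycle F12 = 0.397×479.18 = 190.24 lb/h.

190.2 lb/h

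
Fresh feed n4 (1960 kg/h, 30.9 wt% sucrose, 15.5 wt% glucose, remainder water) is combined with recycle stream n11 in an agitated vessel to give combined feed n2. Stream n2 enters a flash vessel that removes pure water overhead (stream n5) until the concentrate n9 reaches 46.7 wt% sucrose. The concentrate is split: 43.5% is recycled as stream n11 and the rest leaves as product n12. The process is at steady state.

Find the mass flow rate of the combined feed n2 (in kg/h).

2958 kg/h

Overall sucrose balance (none leaves overhead): sucrose in fresh feed = sucrose in product, i.e. 1960×0.309 = (1−0.435)·n9·0.467.
n9 = 605.64/(0.467×0.565) = 2295.4 kg/h.
Recycle n11 = 0.435×2295.4 = 998.48 kg/h.
Combined feed n2 = 1960 + 998.48 = 2958.5 kg/h.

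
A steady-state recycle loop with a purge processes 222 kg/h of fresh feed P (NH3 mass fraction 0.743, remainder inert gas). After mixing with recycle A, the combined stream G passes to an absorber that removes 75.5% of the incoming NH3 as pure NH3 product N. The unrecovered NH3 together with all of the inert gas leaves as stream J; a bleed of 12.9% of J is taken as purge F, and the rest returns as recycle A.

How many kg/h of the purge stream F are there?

inert gas enters only via P and leaves only via the purge: 222×0.257 = 0.129×(inert gas in J), and the absorber passes all inert gas, so inert gas in G = inert gas in J = 442.28 kg/h.
NH3 in G: m_A = 222×0.743 + (1−0.129)·(1−0.755)·m_A, so m_A = 164.95/0.7866 = 209.69 kg/h.
J = (1−0.755)×209.69 + 442.28 = 493.65 kg/h.
Purge F = 0.129×493.65 = 63.681 kg/h.

63.68 kg/h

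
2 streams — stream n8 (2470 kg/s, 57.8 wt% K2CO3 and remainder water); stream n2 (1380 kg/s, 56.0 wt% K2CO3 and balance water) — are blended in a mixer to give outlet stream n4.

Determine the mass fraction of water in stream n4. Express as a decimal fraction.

0.428

Total flow out = 2470 + 1380 = 3850 kg/s.
water in = 2470×0.422 + 1380×0.440 = 1649.5 kg/s.
water mass fraction in n4 = 1649.5/3850 = 0.428.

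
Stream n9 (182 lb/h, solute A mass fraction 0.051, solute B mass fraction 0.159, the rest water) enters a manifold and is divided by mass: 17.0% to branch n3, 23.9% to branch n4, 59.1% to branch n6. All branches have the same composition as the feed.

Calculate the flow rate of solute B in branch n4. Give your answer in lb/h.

6.916 lb/h

Branch n4 total = 0.239×182 = 43.498 lb/h.
solute B in n4 = 0.159×43.498 = 6.9162 lb/h.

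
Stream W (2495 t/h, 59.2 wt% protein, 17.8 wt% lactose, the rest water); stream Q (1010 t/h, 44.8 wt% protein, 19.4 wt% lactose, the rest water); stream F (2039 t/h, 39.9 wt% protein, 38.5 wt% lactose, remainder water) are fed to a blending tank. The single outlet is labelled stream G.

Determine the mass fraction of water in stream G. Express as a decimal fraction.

0.248

Total flow out = 2495 + 1010 + 2039 = 5544 t/h.
water in = 2495×0.230 + 1010×0.358 + 2039×0.216 = 1375.9 t/h.
water mass fraction in G = 1375.9/5544 = 0.248.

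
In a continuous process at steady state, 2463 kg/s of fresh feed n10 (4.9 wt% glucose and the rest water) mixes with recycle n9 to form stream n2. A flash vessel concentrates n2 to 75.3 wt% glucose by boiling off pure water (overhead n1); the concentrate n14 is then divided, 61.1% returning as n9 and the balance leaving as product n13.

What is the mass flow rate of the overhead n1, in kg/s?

2303 kg/s

Overall glucose balance (none leaves overhead): glucose in fresh feed = glucose in product, i.e. 2463×0.049 = (1−0.611)·n14·0.753.
n14 = 120.69/(0.753×0.389) = 412.02 kg/s.
Recycle n9 = 0.611×412.02 = 251.74 kg/s.
Combined feed n2 = 2463 + 251.74 = 2714.7 kg/s.
Overhead n1 = n2 − n14 = 2714.7 − 412.02 = 2302.7 kg/s.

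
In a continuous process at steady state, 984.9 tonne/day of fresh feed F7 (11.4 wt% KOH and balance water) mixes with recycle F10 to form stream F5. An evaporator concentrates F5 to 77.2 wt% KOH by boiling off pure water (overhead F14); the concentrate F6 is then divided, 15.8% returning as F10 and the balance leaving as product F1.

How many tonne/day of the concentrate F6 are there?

Overall KOH balance (none leaves overhead): KOH in fresh feed = KOH in product, i.e. 984.9×0.114 = (1−0.158)·F6·0.772.
F6 = 112.28/(0.772×0.842) = 172.73 tonne/day.

172.7 tonne/day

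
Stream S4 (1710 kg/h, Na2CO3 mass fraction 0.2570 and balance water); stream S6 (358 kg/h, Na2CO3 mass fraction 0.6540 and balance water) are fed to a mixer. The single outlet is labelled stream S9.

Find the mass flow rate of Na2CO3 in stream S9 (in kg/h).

673.6 kg/h

Na2CO3 out = Na2CO3 in = 1710×0.257 + 358×0.654 = 673.6 kg/h.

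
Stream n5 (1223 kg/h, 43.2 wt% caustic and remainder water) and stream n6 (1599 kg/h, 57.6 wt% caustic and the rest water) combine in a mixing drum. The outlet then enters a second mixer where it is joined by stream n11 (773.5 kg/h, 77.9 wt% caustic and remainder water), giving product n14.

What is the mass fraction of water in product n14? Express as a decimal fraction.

Overall, product flow = 3595.5 kg/h.
water in = 1223×0.568 + 1599×0.424 + 773.5×0.221 = 1543.6 kg/h.
water fraction in n14 = 0.429.

0.429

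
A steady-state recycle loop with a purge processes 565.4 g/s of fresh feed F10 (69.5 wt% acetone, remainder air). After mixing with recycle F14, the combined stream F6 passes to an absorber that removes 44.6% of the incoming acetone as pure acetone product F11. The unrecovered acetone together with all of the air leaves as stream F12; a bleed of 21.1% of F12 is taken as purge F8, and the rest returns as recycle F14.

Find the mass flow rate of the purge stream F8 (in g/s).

254.1 g/s

air enters only via F10 and leaves only via the purge: 565.4×0.305 = 0.211×(air in F12), and the absorber passes all air, so air in F6 = air in F12 = 817.28 g/s.
acetone in F6: m_A = 565.4×0.695 + (1−0.211)·(1−0.446)·m_A, so m_A = 392.95/0.5629 = 698.09 g/s.
F12 = (1−0.446)×698.09 + 817.28 = 1204 g/s.
Purge F8 = 0.211×1204 = 254.05 g/s.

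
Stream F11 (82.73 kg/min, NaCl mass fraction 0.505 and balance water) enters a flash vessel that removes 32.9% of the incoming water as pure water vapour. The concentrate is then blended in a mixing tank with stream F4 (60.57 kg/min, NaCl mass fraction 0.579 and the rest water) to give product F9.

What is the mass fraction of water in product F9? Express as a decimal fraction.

0.408

Vapour removed = 0.329×0.495×82.73 = 13.473 kg/min; concentrate = 69.257 kg/min.
water reaching the mixer = 27.478 (from concentrate) + 60.57×0.421 = 52.978 kg/min.
Product flow = 69.257 + 60.57 = 129.83 kg/min; water fraction = 0.408.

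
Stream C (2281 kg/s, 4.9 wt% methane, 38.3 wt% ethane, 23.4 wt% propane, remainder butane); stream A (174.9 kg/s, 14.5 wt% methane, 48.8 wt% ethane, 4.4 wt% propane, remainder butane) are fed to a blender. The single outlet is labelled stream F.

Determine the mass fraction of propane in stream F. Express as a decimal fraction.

Total flow out = 2281 + 174.9 = 2455.9 kg/s.
propane in = 2281×0.234 + 174.9×0.044 = 541.45 kg/s.
propane mass fraction in F = 541.45/2455.9 = 0.2205.

0.2205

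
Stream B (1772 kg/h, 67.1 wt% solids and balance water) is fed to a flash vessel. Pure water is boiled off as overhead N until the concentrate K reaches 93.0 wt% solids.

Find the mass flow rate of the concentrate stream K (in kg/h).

1279 kg/h

solids is conserved: 1772×0.671 = 1189 kg/h all reports to the concentrate.
Concentrate = 1189/(target fraction) = 1278.5 kg/h.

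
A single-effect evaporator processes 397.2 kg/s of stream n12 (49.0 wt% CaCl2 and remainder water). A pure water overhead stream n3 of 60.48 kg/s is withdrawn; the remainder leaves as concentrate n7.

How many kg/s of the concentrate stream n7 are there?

336.7 kg/s

Concentrate = 397.2 − 60.48 = 336.72 kg/s.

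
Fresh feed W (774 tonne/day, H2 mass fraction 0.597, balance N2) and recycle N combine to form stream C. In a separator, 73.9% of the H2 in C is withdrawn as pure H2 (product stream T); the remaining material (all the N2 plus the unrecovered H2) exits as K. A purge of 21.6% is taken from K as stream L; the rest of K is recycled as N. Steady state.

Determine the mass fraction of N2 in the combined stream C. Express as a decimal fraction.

0.713

N2 enters only via W and leaves only via the purge: 774×0.403 = 0.216×(N2 in K), and the separator passes all N2, so N2 in C = N2 in K = 1444.1 tonne/day.
H2 in C: m_A = 774×0.597 + (1−0.216)·(1−0.739)·m_A, so m_A = 462.08/0.7954 = 580.96 tonne/day.
C = 580.96 + 1444.1 = 2025 tonne/day.
N2 fraction in C = 1444.1/2025 = 0.713.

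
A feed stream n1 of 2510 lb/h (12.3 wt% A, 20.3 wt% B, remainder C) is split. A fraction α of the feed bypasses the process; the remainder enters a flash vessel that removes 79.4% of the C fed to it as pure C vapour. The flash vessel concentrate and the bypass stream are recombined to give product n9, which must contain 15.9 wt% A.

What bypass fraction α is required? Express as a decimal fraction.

0.577

All 2510×0.123 = 308.73 lb/h of A reaches n9, so n9 = 308.73/0.159 = 1941.7 lb/h and vapour = 568.3 lb/h.
The evaporator receives (1−α)·2510 of feed at 0.674 C and removes 0.794 of that C:
0.794×0.674×(1−α)×2510 = 568.3
(1−α) = 568.3/1343.2 = 0.4231;  α = 0.5769.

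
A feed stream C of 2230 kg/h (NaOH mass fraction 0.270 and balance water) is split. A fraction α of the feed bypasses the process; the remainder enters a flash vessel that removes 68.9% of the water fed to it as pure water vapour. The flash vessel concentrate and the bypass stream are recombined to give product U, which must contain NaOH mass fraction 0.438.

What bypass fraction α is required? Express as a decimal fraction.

All 2230×0.270 = 602.1 kg/h of NaOH reaches U, so U = 602.1/0.438 = 1374.7 kg/h and vapour = 855.34 kg/h.
The evaporator receives (1−α)·2230 of feed at 0.730 water and removes 0.689 of that water:
0.689×0.730×(1−α)×2230 = 855.34
(1−α) = 855.34/1121.6 = 0.7626;  α = 0.2374.

0.237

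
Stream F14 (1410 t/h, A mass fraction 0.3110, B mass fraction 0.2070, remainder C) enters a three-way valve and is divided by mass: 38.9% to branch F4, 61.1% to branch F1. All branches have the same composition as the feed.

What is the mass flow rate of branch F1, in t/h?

Branch F1 flow = 0.611×1410 = 861.51 t/h.

861.5 t/h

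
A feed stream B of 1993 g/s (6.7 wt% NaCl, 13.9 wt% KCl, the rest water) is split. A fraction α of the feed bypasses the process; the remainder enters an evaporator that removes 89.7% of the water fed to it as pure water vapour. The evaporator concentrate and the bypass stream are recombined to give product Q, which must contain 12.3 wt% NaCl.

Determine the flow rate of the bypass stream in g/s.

719 g/s

All 1993×0.067 = 133.53 g/s of NaCl reaches Q, so Q = 133.53/0.123 = 1085.6 g/s and vapour = 907.38 g/s.
The evaporator receives (1−α)·1993 of feed at 0.794 water and removes 0.897 of that water:
0.897×0.794×(1−α)×1993 = 907.38
(1−α) = 907.38/1419.5 = 0.6392;  α = 0.3608.
Bypass flow = 0.3608×1993 = 718.98 g/s.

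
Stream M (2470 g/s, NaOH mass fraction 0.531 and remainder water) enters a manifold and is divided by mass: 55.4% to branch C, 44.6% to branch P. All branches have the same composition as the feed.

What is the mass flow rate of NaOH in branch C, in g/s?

Branch C total = 0.554×2470 = 1368.4 g/s.
NaOH in C = 0.531×1368.4 = 726.61 g/s.

726.6 g/s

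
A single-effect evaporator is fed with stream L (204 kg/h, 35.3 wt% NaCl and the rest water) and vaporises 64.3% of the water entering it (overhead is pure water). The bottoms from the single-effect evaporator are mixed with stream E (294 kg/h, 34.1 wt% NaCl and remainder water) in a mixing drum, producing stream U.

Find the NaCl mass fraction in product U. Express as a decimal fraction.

0.417

Vapour removed = 0.643×0.647×204 = 84.868 kg/h; concentrate = 119.13 kg/h.
NaCl reaching the mixer = 72.012 (from concentrate) + 294×0.341 = 172.27 kg/h.
Product flow = 119.13 + 294 = 413.13 kg/h; NaCl fraction = 0.417.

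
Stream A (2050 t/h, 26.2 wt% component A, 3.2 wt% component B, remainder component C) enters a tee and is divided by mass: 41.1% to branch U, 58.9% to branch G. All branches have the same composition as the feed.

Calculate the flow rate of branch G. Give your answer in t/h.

Branch G flow = 0.589×2050 = 1207.5 t/h.

1207 t/h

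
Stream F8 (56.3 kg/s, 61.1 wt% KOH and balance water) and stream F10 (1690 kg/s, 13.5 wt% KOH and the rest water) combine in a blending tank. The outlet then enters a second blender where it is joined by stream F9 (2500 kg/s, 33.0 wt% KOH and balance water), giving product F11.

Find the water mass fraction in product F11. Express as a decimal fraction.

0.744

Overall, product flow = 4246.3 kg/s.
water in = 56.3×0.389 + 1690×0.865 + 2500×0.670 = 3158.8 kg/s.
water fraction in F11 = 0.744.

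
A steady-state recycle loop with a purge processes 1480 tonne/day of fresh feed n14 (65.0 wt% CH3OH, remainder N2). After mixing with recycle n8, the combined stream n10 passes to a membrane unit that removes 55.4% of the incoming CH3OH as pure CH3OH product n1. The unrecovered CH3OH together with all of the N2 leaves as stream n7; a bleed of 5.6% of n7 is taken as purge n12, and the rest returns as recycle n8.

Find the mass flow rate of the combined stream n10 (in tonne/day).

10910 tonne/day

N2 enters only via n14 and leaves only via the purge: 1480×0.350 = 0.056×(N2 in n7), and the membrane unit passes all N2, so N2 in n10 = N2 in n7 = 9250 tonne/day.
CH3OH in n10: m_A = 1480×0.650 + (1−0.056)·(1−0.554)·m_A, so m_A = 962/0.5790 = 1661.6 tonne/day.
n10 = 1661.6 + 9250 = 10912 tonne/day.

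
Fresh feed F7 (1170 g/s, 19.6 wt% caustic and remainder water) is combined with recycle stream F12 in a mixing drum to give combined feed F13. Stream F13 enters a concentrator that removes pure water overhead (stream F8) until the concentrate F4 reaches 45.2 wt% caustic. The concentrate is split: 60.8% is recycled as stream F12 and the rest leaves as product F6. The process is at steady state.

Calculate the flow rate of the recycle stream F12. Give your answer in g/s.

Overall caustic balance (none leaves overhead): caustic in fresh feed = caustic in product, i.e. 1170×0.196 = (1−0.608)·F4·0.452.
F4 = 229.32/(0.452×0.392) = 1294.2 g/s.
Recycle F12 = 0.608×1294.2 = 786.9 g/s.

786.9 g/s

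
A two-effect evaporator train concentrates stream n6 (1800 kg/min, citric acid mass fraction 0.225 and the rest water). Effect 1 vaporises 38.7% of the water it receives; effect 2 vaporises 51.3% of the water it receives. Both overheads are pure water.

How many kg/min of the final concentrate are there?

water in feed = 1800×0.775 = 1395 kg/min.
After stage 1: water left = (1−0.387)×1395 = 855.13; stream total = 1260.1 kg/min.
After stage 2: water left = (1−0.513)×855.13 = 416.45; final concentrate = 821.45 kg/min.

821.5 kg/min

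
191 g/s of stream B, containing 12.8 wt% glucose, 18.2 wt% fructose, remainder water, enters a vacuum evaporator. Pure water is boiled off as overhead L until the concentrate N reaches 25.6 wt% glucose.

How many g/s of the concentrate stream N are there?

glucose is conserved: 191×0.128 = 24.448 g/s all reports to the concentrate.
Concentrate = 24.448/(target fraction) = 95.5 g/s.

95.5 g/s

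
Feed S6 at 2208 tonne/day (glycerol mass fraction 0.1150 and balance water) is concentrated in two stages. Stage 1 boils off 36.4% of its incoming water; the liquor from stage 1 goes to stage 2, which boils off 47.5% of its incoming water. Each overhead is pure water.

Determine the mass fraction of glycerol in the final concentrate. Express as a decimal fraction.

water in feed = 2208×0.885 = 1954.1 tonne/day.
After stage 1: water left = (1−0.364)×1954.1 = 1242.8; stream total = 1496.7 tonne/day.
After stage 2: water left = (1−0.475)×1242.8 = 652.47; final concentrate = 906.39 tonne/day.
glycerol fraction = 253.92/906.39 = 0.2801.

0.2801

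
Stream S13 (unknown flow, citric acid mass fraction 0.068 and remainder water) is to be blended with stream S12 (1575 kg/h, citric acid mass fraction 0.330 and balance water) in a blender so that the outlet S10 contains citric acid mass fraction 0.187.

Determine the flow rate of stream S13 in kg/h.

1893 kg/h

Let S13 be the unknown flow. Total out = 1575 + S13.
citric acid balance: 519.75 + 0.068·S13 = 0.187·(1575 + S13)
(0.068 − 0.187)·S13 = 0.187×1575 − 519.75 = -225.23
S13 = -225.23 / -0.119 = 1892.6 kg/h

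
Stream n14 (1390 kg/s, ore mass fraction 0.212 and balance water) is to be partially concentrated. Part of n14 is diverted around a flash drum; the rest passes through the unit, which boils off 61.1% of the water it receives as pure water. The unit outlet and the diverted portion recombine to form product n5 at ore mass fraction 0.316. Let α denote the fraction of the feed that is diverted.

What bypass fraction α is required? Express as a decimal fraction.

0.316

All 1390×0.212 = 294.68 kg/s of ore reaches n5, so n5 = 294.68/0.316 = 932.53 kg/s and vapour = 457.47 kg/s.
The evaporator receives (1−α)·1390 of feed at 0.788 water and removes 0.611 of that water:
0.611×0.788×(1−α)×1390 = 457.47
(1−α) = 457.47/669.24 = 0.6836;  α = 0.3164.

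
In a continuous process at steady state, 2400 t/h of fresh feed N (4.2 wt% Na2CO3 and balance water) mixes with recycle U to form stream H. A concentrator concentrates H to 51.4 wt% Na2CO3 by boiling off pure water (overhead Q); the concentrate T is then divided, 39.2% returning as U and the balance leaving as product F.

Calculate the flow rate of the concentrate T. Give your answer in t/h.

Overall Na2CO3 balance (none leaves overhead): Na2CO3 in fresh feed = Na2CO3 in product, i.e. 2400×0.042 = (1−0.392)·T·0.514.
T = 100.8/(0.514×0.608) = 322.55 t/h.

322.5 t/h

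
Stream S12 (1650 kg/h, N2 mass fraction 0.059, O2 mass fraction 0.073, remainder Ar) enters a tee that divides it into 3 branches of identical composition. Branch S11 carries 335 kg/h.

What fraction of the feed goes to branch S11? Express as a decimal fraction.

Fraction to S11 = 335/1650 = 0.2030.

0.203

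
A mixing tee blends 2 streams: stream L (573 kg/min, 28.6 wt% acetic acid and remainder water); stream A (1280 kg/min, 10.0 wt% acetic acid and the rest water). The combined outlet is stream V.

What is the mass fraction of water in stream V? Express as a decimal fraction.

Total flow out = 573 + 1280 = 1853 kg/min.
water in = 573×0.714 + 1280×0.900 = 1561.1 kg/min.
water mass fraction in V = 1561.1/1853 = 0.842.

0.842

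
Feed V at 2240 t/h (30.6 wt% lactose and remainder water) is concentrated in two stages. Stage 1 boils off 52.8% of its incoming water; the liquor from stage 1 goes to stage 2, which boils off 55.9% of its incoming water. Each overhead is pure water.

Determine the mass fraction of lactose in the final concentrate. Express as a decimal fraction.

0.679

water in feed = 2240×0.694 = 1554.6 t/h.
After stage 1: water left = (1−0.528)×1554.6 = 733.75; stream total = 1419.2 t/h.
After stage 2: water left = (1−0.559)×733.75 = 323.58; final concentrate = 1009 t/h.
lactose fraction = 685.44/1009 = 0.679.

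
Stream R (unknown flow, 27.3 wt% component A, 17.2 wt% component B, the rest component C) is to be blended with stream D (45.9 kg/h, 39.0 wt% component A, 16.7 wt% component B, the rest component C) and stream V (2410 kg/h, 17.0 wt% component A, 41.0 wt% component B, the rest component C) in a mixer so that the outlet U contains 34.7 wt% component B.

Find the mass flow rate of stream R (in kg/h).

Let R be the unknown flow. Total out = 2455.9 + R.
component B balance: 995.77 + 0.172·R = 0.347·(2455.9 + R)
(0.172 − 0.347)·R = 0.347×2455.9 − 995.77 = -143.57
R = -143.57 / -0.175 = 820.39 kg/h

820.4 kg/h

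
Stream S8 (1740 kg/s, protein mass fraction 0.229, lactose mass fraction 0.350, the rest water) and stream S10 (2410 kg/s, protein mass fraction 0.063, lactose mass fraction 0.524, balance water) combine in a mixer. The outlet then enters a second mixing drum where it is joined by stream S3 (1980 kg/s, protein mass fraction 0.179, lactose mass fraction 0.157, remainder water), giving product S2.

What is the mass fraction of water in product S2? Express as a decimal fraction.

0.496

Overall, product flow = 6130 kg/s.
water in = 1740×0.421 + 2410×0.413 + 1980×0.664 = 3042.6 kg/s.
water fraction in S2 = 0.496.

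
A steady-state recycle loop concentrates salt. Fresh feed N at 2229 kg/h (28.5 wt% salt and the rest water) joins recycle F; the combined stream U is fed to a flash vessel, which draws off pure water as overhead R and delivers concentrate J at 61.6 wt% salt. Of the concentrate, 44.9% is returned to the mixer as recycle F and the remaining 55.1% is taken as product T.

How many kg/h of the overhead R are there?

Overall salt balance (none leaves overhead): salt in fresh feed = salt in product, i.e. 2229×0.285 = (1−0.449)·J·0.616.
J = 635.26/(0.616×0.551) = 1871.6 kg/h.
Recycle F = 0.449×1871.6 = 840.37 kg/h.
Combined feed U = 2229 + 840.37 = 3069.4 kg/h.
Overhead R = U − J = 3069.4 − 1871.6 = 1197.7 kg/h.

1198 kg/h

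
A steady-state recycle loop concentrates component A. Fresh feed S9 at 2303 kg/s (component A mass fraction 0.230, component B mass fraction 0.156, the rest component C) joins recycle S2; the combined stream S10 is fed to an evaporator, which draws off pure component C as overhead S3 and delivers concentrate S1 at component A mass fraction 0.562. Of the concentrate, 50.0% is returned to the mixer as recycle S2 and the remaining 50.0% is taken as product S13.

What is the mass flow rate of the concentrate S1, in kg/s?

1885 kg/s

Overall component A balance (none leaves overhead): component A in fresh feed = component A in product, i.e. 2303×0.230 = (1−0.500)·S1·0.562.
S1 = 529.69/(0.562×0.500) = 1885 kg/s.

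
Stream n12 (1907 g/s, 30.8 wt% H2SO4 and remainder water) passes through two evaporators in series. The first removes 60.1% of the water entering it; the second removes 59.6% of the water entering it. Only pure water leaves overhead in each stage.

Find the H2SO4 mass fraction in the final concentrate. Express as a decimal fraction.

water in feed = 1907×0.692 = 1319.6 g/s.
After stage 1: water left = (1−0.601)×1319.6 = 526.54; stream total = 1113.9 g/s.
After stage 2: water left = (1−0.596)×526.54 = 212.72; final concentrate = 800.08 g/s.
H2SO4 fraction = 587.36/800.08 = 0.7341.

0.7341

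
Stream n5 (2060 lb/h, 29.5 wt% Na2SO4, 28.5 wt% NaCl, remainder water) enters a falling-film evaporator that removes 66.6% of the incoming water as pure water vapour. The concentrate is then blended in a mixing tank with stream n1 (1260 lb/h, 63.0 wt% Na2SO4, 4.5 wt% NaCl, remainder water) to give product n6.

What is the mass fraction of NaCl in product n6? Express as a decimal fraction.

0.235

Vapour removed = 0.666×0.420×2060 = 576.22 lb/h; concentrate = 1483.8 lb/h.
NaCl reaching the mixer = 587.1 (from concentrate) + 1260×0.045 = 643.8 lb/h.
Product flow = 1483.8 + 1260 = 2743.8 lb/h; NaCl fraction = 0.235.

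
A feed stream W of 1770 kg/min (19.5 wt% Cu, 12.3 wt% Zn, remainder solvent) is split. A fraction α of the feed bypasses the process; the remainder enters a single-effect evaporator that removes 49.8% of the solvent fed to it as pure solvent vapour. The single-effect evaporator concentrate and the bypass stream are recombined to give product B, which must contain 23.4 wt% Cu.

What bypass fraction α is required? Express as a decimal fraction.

All 1770×0.195 = 345.15 kg/min of Cu reaches B, so B = 345.15/0.234 = 1475 kg/min and vapour = 295 kg/min.
The evaporator receives (1−α)·1770 of feed at 0.682 solvent and removes 0.498 of that solvent:
0.498×0.682×(1−α)×1770 = 295
(1−α) = 295/601.16 = 0.4907;  α = 0.5093.

0.509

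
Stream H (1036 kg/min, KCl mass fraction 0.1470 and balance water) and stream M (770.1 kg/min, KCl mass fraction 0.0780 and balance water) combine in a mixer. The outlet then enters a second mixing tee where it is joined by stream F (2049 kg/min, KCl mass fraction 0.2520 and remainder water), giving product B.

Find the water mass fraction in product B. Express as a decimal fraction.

Overall, product flow = 3855.1 kg/min.
water in = 1036×0.853 + 770.1×0.922 + 2049×0.748 = 3126.4 kg/min.
water fraction in B = 0.8110.

0.8110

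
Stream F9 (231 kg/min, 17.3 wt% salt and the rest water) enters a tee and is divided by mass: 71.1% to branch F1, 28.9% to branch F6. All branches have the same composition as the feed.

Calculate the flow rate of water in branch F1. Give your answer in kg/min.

135.8 kg/min

Branch F1 total = 0.711×231 = 164.24 kg/min.
water in F1 = 0.827×164.24 = 135.83 kg/min.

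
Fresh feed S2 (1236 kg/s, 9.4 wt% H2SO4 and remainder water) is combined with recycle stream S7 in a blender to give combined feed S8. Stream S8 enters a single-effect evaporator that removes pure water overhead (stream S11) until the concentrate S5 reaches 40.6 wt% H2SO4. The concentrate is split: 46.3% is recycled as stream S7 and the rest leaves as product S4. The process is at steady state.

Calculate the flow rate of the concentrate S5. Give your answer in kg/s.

532.9 kg/s

Overall H2SO4 balance (none leaves overhead): H2SO4 in fresh feed = H2SO4 in product, i.e. 1236×0.094 = (1−0.463)·S5·0.406.
S5 = 116.18/(0.406×0.537) = 532.9 kg/s.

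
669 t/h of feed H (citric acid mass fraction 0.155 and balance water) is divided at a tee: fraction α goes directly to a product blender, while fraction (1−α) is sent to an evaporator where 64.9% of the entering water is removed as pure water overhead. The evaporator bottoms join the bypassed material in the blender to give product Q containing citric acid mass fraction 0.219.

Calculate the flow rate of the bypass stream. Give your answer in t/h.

All 669×0.155 = 103.69 t/h of citric acid reaches Q, so Q = 103.69/0.219 = 473.49 t/h and vapour = 195.51 t/h.
The evaporator receives (1−α)·669 of feed at 0.845 water and removes 0.649 of that water:
0.649×0.845×(1−α)×669 = 195.51
(1−α) = 195.51/366.88 = 0.5329;  α = 0.4671.
Bypass flow = 0.4671×669 = 312.5 t/h.

312.5 t/h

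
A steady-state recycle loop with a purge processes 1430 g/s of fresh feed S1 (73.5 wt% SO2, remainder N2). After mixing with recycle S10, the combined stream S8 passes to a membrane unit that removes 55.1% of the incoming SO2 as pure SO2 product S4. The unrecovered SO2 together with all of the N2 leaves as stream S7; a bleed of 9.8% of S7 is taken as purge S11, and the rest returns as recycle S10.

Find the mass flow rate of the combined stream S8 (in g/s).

N2 enters only via S1 and leaves only via the purge: 1430×0.265 = 0.098×(N2 in S7), and the membrane unit passes all N2, so N2 in S8 = N2 in S7 = 3866.8 g/s.
SO2 in S8: m_A = 1430×0.735 + (1−0.098)·(1−0.551)·m_A, so m_A = 1051/0.5950 = 1766.5 g/s.
S8 = 1766.5 + 3866.8 = 5633.3 g/s.

5633 g/s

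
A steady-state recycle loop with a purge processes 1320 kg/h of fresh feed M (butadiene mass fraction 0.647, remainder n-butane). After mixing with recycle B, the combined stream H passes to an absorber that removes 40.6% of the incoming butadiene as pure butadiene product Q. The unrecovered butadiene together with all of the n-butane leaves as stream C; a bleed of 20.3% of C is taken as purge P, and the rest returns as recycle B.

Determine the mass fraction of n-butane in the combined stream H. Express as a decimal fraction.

0.586

n-butane enters only via M and leaves only via the purge: 1320×0.353 = 0.203×(n-butane in C), and the absorber passes all n-butane, so n-butane in H = n-butane in C = 2295.4 kg/h.
butadiene in H: m_A = 1320×0.647 + (1−0.203)·(1−0.406)·m_A, so m_A = 854.04/0.5266 = 1621.9 kg/h.
H = 1621.9 + 2295.4 = 3917.2 kg/h.
n-butane fraction in H = 2295.4/3917.2 = 0.586.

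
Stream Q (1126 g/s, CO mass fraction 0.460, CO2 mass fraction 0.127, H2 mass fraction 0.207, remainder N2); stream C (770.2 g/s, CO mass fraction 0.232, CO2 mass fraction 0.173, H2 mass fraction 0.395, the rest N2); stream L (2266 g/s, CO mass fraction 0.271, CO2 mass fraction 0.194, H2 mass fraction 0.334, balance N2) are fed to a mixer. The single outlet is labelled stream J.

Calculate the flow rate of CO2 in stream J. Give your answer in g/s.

715.9 g/s

CO2 out = CO2 in = 1126×0.127 + 770.2×0.173 + 2266×0.194 = 715.85 g/s.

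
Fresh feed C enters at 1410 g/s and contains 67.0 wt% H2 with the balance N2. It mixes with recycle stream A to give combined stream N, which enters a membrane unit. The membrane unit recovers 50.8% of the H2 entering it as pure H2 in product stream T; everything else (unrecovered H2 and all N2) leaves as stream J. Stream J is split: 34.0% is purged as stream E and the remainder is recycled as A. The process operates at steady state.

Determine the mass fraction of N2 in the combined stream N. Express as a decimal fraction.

0.4945

N2 enters only via C and leaves only via the purge: 1410×0.330 = 0.340×(N2 in J), and the membrane unit passes all N2, so N2 in N = N2 in J = 1368.5 g/s.
H2 in N: m_A = 1410×0.670 + (1−0.340)·(1−0.508)·m_A, so m_A = 944.7/0.6753 = 1399 g/s.
N = 1399 + 1368.5 = 2767.5 g/s.
N2 fraction in N = 1368.5/2767.5 = 0.4945.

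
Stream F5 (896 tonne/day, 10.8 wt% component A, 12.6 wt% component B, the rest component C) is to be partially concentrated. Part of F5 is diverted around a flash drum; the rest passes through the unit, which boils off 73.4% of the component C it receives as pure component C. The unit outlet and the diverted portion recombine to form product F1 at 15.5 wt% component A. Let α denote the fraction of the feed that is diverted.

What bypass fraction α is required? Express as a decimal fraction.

All 896×0.108 = 96.768 tonne/day of component A reaches F1, so F1 = 96.768/0.155 = 624.31 tonne/day and vapour = 271.69 tonne/day.
The evaporator receives (1−α)·896 of feed at 0.766 component C and removes 0.734 of that component C:
0.734×0.766×(1−α)×896 = 271.69
(1−α) = 271.69/503.77 = 0.5393;  α = 0.4607.

0.461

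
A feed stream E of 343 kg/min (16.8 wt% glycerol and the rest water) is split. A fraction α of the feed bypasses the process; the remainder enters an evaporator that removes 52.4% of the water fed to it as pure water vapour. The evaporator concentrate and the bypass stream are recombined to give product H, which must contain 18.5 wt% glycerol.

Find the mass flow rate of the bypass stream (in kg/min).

270.7 kg/min

All 343×0.168 = 57.624 kg/min of glycerol reaches H, so H = 57.624/0.185 = 311.48 kg/min and vapour = 31.519 kg/min.
The evaporator receives (1−α)·343 of feed at 0.832 water and removes 0.524 of that water:
0.524×0.832×(1−α)×343 = 31.519
(1−α) = 31.519/149.54 = 0.2108;  α = 0.7892.
Bypass flow = 0.7892×343 = 270.7 kg/min.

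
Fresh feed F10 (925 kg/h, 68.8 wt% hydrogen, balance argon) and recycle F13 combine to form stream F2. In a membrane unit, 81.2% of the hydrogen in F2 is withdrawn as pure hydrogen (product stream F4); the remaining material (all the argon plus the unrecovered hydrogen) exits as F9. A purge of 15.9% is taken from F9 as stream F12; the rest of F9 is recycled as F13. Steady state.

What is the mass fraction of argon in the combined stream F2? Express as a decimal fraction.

0.7060

argon enters only via F10 and leaves only via the purge: 925×0.312 = 0.159×(argon in F9), and the membrane unit passes all argon, so argon in F2 = argon in F9 = 1815.1 kg/h.
hydrogen in F2: m_A = 925×0.688 + (1−0.159)·(1−0.812)·m_A, so m_A = 636.4/0.8419 = 755.92 kg/h.
F2 = 755.92 + 1815.1 = 2571 kg/h.
argon fraction in F2 = 1815.1/2571 = 0.7060.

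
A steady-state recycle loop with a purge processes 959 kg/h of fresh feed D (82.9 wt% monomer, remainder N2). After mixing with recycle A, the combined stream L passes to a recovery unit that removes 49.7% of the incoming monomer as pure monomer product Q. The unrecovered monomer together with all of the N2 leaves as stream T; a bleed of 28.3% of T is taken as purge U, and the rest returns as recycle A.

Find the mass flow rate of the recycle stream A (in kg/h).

863.9 kg/h

N2 enters only via D and leaves only via the purge: 959×0.171 = 0.283×(N2 in T), and the recovery unit passes all N2, so N2 in L = N2 in T = 579.47 kg/h.
monomer in L: m_A = 959×0.829 + (1−0.283)·(1−0.497)·m_A, so m_A = 795.01/0.6393 = 1243.5 kg/h.
T = (1−0.497)×1243.5 + 579.47 = 1204.9 kg/h.
Recycle A = (1−0.283)×1204.9 = 863.94 kg/h.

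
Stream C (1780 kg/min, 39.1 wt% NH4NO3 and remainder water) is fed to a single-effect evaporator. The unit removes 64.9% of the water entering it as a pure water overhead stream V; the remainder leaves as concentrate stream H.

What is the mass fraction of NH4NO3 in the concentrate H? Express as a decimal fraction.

NH4NO3 is not removed: 1780×0.391 = 695.98 kg/min of NH4NO3 enters H.
water entering = 1780×0.609 = 1084 kg/min; overhead removed = 0.649×1084 = 703.53 kg/min.
Concentrate = 1780 − 703.53 = 1076.5 kg/min.
Mass fraction = 695.98/1076.5 = 0.647.

0.647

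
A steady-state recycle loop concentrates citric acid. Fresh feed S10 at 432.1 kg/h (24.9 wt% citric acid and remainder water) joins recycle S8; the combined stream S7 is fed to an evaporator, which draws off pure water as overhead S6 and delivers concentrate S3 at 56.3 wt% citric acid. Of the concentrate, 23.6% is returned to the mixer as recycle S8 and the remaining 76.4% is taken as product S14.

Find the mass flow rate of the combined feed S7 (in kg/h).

Overall citric acid balance (none leaves overhead): citric acid in fresh feed = citric acid in product, i.e. 432.1×0.249 = (1−0.236)·S3·0.563.
S3 = 107.59/(0.563×0.764) = 250.14 kg/h.
Recycle S8 = 0.236×250.14 = 59.033 kg/h.
Combined feed S7 = 432.1 + 59.033 = 491.13 kg/h.

491.1 kg/h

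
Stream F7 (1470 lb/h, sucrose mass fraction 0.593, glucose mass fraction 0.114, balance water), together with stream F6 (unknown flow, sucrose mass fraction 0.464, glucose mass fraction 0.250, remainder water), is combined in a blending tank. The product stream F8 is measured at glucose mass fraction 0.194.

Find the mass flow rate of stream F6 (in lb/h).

2100 lb/h

Let F6 be the unknown flow. Total out = 1470 + F6.
glucose balance: 167.58 + 0.250·F6 = 0.194·(1470 + F6)
(0.250 − 0.194)·F6 = 0.194×1470 − 167.58 = 117.6
F6 = 117.6 / 0.056 = 2100 lb/h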